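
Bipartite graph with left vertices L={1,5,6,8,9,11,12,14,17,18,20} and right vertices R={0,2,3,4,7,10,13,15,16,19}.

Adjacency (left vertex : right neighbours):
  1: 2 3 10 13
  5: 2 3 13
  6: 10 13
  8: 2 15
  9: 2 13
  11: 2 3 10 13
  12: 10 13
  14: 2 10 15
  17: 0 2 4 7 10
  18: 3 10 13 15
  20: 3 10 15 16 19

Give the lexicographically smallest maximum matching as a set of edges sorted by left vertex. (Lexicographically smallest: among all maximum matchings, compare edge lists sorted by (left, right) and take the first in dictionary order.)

|M| = 7 (so the lex-smallest maximum matching has 7 edges)
process left vertices in ascending order; for each, take the smallest-labelled available neighbour that still permits 7 edges overall, or leave it unmatched if none does
lex-smallest matching: {1-2, 5-3, 6-10, 8-15, 9-13, 17-0, 20-16}

Lex-smallest maximum matching: {(1,2), (5,3), (6,10), (8,15), (9,13), (17,0), (20,16)}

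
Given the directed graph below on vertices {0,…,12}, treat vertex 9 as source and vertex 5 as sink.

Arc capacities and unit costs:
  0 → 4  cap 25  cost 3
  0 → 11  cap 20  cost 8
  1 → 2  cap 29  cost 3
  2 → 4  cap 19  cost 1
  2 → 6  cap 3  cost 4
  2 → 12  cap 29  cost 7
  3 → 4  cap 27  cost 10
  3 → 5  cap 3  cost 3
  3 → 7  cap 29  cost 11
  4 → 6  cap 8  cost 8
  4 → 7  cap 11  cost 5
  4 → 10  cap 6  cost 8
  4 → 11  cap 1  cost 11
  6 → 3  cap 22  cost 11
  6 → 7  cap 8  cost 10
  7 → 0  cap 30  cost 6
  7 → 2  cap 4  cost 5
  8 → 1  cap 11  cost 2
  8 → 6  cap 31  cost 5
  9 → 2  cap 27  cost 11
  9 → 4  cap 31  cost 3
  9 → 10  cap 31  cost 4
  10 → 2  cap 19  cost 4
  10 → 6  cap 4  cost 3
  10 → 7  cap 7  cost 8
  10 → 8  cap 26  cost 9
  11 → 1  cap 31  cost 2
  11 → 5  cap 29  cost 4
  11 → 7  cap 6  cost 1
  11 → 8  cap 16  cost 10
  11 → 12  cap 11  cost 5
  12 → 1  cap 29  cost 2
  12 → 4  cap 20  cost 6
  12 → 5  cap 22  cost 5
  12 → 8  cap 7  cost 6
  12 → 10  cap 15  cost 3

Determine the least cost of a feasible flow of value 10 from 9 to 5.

shortest-cost path #1: 9→4→11→5 push 1 @ unit cost 18 (adds 18)
shortest-cost path #2: 9→10→2→12→5 push 9 @ unit cost 20 (adds 180)
total cost = 198

Minimum cost for 10 units: 198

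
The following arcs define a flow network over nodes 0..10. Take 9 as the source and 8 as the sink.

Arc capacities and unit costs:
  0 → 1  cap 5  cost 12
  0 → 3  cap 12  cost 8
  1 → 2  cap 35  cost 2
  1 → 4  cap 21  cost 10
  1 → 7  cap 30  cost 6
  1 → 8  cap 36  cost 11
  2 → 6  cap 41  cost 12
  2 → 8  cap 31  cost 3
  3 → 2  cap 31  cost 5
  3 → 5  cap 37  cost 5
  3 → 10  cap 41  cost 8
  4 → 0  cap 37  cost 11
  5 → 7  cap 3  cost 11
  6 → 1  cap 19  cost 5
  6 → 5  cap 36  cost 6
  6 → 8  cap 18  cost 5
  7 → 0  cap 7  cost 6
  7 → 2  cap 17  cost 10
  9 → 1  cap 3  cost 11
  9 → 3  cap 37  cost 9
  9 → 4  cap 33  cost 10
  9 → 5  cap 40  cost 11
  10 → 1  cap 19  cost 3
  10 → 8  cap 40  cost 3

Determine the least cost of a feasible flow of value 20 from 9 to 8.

Minimum cost for 20 units: 337

shortest-cost path #1: 9→1→2→8 push 3 @ unit cost 16 (adds 48)
shortest-cost path #2: 9→3→2→8 push 17 @ unit cost 17 (adds 289)
total cost = 337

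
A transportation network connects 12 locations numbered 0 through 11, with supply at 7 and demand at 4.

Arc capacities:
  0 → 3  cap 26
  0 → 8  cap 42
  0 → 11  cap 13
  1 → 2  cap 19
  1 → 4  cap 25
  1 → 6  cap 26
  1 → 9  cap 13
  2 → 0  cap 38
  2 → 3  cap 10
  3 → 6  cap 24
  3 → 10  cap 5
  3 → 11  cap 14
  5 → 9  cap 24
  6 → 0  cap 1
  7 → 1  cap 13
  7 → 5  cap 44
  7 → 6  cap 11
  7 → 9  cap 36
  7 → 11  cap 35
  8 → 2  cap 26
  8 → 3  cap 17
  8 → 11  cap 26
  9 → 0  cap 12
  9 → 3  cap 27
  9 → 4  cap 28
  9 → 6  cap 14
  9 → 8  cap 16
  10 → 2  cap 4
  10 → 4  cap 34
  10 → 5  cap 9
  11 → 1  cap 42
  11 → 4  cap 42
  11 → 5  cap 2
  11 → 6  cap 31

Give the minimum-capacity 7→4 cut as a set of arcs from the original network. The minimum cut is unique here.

Min-cut arcs: {(1,4), (3,10), (9,4), (11,4)} (total capacity 100)

augment #1: 7→1→4 push 13
augment #2: 7→9→4 push 28
augment #3: 7→11→4 push 35
augment #4: 7→6→0→11→4 push 1
augment #5: 7→9→0→11→4 push 6
augment #6: 7→9→3→10→4 push 2
augment #7: 7→5→9→3→10→4 push 3
augment #8: 7→5→9→0→11→1→4 push 6
augment #9: 7→5→9→3→11→1→4 push 6
max flow = 100; residual-reachable set from 7 gives S-side
cut edges (S→T): {(1,4), (3,10), (9,4), (11,4)} total cap 100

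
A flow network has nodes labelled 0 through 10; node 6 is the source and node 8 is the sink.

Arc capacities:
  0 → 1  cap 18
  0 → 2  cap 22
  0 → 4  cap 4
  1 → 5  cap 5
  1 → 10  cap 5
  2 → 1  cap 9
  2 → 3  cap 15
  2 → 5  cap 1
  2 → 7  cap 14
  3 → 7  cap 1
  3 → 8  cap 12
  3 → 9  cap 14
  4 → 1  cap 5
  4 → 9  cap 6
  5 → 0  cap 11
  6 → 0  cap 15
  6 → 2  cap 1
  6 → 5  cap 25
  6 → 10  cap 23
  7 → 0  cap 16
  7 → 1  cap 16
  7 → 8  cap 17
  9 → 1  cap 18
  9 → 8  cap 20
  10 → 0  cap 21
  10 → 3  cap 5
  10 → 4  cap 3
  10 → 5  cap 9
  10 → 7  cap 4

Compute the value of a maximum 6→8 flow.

Maximum flow value: 38

augment #1: 6→2→3→8 bottleneck 1, total now 1
augment #2: 6→10→3→8 bottleneck 5, total now 6
augment #3: 6→10→7→8 bottleneck 4, total now 10
augment #4: 6→0→2→3→8 bottleneck 6, total now 16
augment #5: 6→0→2→7→8 bottleneck 9, total now 25
augment #6: 6→10→4→9→8 bottleneck 3, total now 28
augment #7: 6→5→0→2→7→8 bottleneck 4, total now 32
augment #8: 6→5→0→4→9→8 bottleneck 3, total now 35
augment #9: 6→5→0→2→3→9→8 bottleneck 3, total now 38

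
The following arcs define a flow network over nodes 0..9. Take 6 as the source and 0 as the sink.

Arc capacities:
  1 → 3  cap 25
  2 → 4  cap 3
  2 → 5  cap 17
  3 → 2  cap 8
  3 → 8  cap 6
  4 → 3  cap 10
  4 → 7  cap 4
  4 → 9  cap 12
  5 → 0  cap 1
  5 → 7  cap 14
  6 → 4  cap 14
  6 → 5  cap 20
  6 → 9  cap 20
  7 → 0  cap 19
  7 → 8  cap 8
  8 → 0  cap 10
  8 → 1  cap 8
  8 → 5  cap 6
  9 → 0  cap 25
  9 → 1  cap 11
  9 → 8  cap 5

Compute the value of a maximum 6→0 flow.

Maximum flow value: 49

augment #1: 6→5→0 bottleneck 1, total now 1
augment #2: 6→9→0 bottleneck 20, total now 21
augment #3: 6→4→7→0 bottleneck 4, total now 25
augment #4: 6→4→9→0 bottleneck 5, total now 30
augment #5: 6→5→7→0 bottleneck 14, total now 44
augment #6: 6→4→3→8→0 bottleneck 5, total now 49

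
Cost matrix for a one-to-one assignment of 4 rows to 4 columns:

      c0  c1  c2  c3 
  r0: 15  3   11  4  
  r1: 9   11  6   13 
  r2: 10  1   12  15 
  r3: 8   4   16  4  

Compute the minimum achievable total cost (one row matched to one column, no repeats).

Minimum assignment cost: 19

optimal assignment: row0→col3 (cost 4), row1→col2 (cost 6), row2→col1 (cost 1), row3→col0 (cost 8)
total = 4 + 6 + 1 + 8 = 19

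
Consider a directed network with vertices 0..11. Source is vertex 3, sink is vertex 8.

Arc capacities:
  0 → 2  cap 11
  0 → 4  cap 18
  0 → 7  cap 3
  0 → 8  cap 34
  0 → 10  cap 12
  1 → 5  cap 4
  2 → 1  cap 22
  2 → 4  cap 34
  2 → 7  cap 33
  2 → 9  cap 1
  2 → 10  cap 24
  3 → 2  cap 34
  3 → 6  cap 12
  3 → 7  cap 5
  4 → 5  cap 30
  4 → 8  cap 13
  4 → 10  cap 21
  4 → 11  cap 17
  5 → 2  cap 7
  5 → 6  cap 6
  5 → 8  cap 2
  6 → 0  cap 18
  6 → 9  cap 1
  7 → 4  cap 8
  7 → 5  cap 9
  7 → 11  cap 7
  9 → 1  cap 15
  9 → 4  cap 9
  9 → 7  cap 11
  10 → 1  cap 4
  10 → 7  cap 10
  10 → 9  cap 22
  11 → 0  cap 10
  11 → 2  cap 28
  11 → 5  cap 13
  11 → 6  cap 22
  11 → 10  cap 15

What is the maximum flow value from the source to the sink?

augment #1: 3→2→4→8 bottleneck 13, total now 13
augment #2: 3→6→0→8 bottleneck 12, total now 25
augment #3: 3→7→5→8 bottleneck 2, total now 27
augment #4: 3→7→11→0→8 bottleneck 3, total now 30
augment #5: 3→2→4→11→0→8 bottleneck 7, total now 37
augment #6: 3→2→1→5→6→0→8 bottleneck 4, total now 41
augment #7: 3→2→4→5→6→0→8 bottleneck 2, total now 43

Maximum flow value: 43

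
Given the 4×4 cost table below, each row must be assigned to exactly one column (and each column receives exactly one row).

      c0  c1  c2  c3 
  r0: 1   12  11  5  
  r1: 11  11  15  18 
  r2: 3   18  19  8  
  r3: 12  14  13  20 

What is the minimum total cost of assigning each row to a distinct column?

Minimum assignment cost: 32

optimal assignment: row0→col3 (cost 5), row1→col1 (cost 11), row2→col0 (cost 3), row3→col2 (cost 13)
total = 5 + 11 + 3 + 13 = 32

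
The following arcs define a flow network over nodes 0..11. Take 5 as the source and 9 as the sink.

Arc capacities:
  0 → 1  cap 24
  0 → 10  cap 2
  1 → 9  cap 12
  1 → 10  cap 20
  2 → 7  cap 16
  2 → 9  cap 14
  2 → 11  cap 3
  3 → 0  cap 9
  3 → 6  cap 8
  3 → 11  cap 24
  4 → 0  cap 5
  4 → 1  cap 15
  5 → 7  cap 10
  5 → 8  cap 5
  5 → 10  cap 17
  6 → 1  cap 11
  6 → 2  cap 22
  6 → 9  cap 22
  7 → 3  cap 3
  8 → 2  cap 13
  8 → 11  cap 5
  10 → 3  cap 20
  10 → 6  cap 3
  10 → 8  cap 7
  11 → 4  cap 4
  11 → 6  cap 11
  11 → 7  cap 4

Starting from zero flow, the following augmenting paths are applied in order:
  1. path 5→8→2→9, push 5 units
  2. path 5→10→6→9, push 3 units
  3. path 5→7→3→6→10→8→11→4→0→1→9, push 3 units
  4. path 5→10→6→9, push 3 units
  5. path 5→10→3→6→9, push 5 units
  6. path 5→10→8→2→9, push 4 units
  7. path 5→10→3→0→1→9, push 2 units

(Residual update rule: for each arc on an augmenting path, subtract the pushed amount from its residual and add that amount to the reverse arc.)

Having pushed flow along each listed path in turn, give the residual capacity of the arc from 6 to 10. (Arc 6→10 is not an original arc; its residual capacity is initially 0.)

after path 1 (5→8→2→9, push 5): res(6,10)=0
after path 2 (5→10→6→9, push 3): res(6,10)=3
after path 3 (5→7→3→6→10→8→11→4→0→1→9, push 3): res(6,10)=0
after path 4 (5→10→6→9, push 3): res(6,10)=3
after path 5 (5→10→3→6→9, push 5): res(6,10)=3
after path 6 (5→10→8→2→9, push 4): res(6,10)=3
after path 7 (5→10→3→0→1→9, push 2): res(6,10)=3

Residual capacity of (6,10): 3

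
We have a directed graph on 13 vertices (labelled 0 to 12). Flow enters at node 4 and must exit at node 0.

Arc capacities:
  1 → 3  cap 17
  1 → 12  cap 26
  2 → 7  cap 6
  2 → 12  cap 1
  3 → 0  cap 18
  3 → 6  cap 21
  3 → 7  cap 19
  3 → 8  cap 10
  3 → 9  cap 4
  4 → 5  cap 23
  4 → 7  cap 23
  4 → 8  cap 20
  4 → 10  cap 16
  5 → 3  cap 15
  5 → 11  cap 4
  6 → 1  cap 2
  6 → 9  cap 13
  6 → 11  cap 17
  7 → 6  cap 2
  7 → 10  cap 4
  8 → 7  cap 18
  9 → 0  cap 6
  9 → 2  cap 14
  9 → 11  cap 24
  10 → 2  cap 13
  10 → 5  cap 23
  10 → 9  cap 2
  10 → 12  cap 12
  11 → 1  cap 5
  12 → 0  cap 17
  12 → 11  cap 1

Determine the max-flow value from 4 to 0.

augment #1: 4→5→3→0 bottleneck 15, total now 15
augment #2: 4→10→9→0 bottleneck 2, total now 17
augment #3: 4→10→12→0 bottleneck 12, total now 29
augment #4: 4→7→6→9→0 bottleneck 2, total now 31
augment #5: 4→10→2→12→0 bottleneck 1, total now 32
augment #6: 4→5→11→1→3→0 bottleneck 3, total now 35
augment #7: 4→5→11→1→12→0 bottleneck 1, total now 36

Maximum flow value: 36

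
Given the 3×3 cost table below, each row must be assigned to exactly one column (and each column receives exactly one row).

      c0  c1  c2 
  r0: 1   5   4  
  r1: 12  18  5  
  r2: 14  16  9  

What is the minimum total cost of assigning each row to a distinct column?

optimal assignment: row0→col0 (cost 1), row1→col2 (cost 5), row2→col1 (cost 16)
total = 1 + 5 + 16 = 22

Minimum assignment cost: 22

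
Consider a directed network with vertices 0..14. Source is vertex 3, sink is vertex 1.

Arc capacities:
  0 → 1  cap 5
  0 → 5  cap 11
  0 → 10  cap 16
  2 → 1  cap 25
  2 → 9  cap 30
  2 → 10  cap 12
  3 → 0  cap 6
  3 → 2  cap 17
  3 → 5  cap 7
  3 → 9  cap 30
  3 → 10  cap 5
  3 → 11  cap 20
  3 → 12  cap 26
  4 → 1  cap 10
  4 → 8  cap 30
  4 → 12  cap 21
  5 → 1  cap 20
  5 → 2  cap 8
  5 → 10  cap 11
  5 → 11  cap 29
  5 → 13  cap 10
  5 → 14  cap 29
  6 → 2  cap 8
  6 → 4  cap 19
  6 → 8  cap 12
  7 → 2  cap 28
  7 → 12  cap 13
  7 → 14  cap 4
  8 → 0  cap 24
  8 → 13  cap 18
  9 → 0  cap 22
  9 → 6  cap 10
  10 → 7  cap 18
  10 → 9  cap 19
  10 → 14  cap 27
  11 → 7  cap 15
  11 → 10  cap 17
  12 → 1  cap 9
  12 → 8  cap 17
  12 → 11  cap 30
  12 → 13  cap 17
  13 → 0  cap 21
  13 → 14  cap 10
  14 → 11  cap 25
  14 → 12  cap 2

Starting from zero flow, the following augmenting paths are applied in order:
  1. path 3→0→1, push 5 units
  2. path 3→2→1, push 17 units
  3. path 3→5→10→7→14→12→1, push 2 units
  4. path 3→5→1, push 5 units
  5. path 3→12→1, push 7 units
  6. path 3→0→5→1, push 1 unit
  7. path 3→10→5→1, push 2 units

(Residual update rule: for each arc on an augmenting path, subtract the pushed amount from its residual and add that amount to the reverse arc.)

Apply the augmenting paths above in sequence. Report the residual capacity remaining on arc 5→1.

after path 1 (3→0→1, push 5): res(5,1)=20
after path 2 (3→2→1, push 17): res(5,1)=20
after path 3 (3→5→10→7→14→12→1, push 2): res(5,1)=20
after path 4 (3→5→1, push 5): res(5,1)=15
after path 5 (3→12→1, push 7): res(5,1)=15
after path 6 (3→0→5→1, push 1): res(5,1)=14
after path 7 (3→10→5→1, push 2): res(5,1)=12

Residual capacity of (5,1): 12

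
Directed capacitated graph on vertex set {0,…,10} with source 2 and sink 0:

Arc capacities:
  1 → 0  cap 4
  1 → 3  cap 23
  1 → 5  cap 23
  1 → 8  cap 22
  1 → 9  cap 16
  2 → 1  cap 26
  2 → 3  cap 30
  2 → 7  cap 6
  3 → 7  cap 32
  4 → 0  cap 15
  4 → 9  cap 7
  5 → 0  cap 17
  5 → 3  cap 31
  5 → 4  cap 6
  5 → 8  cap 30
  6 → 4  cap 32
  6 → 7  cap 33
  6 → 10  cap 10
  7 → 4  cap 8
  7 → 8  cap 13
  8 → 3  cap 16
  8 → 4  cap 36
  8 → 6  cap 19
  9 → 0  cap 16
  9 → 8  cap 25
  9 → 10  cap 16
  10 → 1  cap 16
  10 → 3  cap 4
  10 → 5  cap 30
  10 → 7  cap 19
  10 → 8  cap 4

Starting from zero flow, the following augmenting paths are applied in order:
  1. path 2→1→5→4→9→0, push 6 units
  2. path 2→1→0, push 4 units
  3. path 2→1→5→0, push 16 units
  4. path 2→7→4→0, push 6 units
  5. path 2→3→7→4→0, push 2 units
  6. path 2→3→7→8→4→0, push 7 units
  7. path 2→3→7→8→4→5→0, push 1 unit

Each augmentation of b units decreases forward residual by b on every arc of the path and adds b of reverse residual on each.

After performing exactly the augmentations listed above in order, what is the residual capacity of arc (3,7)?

after path 1 (2→1→5→4→9→0, push 6): res(3,7)=32
after path 2 (2→1→0, push 4): res(3,7)=32
after path 3 (2→1→5→0, push 16): res(3,7)=32
after path 4 (2→7→4→0, push 6): res(3,7)=32
after path 5 (2→3→7→4→0, push 2): res(3,7)=30
after path 6 (2→3→7→8→4→0, push 7): res(3,7)=23
after path 7 (2→3→7→8→4→5→0, push 1): res(3,7)=22

Residual capacity of (3,7): 22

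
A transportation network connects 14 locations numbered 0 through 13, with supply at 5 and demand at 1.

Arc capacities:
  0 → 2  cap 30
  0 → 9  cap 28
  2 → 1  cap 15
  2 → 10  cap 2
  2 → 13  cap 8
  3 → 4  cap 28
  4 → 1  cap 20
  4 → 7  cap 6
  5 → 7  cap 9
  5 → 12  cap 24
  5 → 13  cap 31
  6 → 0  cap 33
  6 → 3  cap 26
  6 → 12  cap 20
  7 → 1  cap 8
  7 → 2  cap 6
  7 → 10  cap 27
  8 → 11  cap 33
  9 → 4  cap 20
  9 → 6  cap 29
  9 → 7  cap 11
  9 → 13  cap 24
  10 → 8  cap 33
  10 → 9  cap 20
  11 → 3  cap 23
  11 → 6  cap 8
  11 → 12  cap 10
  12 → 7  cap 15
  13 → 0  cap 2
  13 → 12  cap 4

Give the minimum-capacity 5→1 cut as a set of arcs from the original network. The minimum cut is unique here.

augment #1: 5→7→1 push 8
augment #2: 5→7→2→1 push 1
augment #3: 5→12→7→2→1 push 5
augment #4: 5→13→0→2→1 push 2
augment #5: 5→12→7→10→9→4→1 push 10
max flow = 26; residual-reachable set from 5 gives S-side
cut edges (S→T): {(5,7), (12,7), (13,0)} total cap 26

Min-cut arcs: {(5,7), (12,7), (13,0)} (total capacity 26)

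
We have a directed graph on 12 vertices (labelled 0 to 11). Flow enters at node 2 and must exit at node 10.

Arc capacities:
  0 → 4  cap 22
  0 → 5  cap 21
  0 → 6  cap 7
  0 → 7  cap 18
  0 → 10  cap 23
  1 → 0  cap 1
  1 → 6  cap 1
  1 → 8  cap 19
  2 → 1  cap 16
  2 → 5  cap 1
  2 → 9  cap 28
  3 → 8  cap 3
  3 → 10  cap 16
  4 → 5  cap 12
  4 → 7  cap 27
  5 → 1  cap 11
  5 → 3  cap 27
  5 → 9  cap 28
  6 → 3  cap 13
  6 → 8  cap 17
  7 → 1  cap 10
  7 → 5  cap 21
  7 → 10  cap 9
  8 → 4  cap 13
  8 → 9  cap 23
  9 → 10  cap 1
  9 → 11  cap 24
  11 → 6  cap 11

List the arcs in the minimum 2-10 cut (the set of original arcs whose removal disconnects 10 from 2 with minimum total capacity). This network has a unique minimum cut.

augment #1: 2→9→10 push 1
augment #2: 2→1→0→10 push 1
augment #3: 2→5→3→10 push 1
augment #4: 2→1→6→3→10 push 1
augment #5: 2→1→8→4→7→10 push 9
augment #6: 2→9→11→6→3→10 push 11
augment #7: 2→1→8→4→5→3→10 push 3
max flow = 27; residual-reachable set from 2 gives S-side
cut edges (S→T): {(1,0), (3,10), (7,10), (9,10)} total cap 27

Min-cut arcs: {(1,0), (3,10), (7,10), (9,10)} (total capacity 27)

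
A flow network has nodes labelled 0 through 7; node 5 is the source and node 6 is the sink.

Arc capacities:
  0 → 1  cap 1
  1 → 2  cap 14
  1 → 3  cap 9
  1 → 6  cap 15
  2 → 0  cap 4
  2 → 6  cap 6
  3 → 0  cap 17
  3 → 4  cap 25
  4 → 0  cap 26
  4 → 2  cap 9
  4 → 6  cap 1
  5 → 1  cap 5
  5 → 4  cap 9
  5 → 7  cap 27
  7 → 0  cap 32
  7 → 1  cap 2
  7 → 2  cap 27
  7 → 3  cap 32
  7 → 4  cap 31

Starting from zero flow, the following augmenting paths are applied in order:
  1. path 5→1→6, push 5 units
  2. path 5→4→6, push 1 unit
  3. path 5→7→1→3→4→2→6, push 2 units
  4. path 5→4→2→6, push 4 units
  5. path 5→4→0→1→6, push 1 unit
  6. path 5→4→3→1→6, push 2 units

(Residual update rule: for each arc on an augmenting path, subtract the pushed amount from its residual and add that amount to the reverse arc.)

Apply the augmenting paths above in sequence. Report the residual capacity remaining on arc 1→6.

after path 1 (5→1→6, push 5): res(1,6)=10
after path 2 (5→4→6, push 1): res(1,6)=10
after path 3 (5→7→1→3→4→2→6, push 2): res(1,6)=10
after path 4 (5→4→2→6, push 4): res(1,6)=10
after path 5 (5→4→0→1→6, push 1): res(1,6)=9
after path 6 (5→4→3→1→6, push 2): res(1,6)=7

Residual capacity of (1,6): 7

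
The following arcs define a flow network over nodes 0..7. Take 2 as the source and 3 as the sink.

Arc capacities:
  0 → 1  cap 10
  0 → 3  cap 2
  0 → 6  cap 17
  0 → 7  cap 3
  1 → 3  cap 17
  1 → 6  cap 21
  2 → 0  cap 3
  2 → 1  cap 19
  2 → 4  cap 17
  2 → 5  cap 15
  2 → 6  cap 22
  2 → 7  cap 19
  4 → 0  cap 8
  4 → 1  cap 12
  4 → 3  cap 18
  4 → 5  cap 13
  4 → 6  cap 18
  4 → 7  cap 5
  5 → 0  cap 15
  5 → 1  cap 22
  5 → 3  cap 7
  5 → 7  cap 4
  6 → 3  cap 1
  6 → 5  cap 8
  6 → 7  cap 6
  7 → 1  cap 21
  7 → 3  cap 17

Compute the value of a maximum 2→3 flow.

augment #1: 2→0→3 bottleneck 2, total now 2
augment #2: 2→1→3 bottleneck 17, total now 19
augment #3: 2→4→3 bottleneck 17, total now 36
augment #4: 2→5→3 bottleneck 7, total now 43
augment #5: 2→6→3 bottleneck 1, total now 44
augment #6: 2→7→3 bottleneck 17, total now 61

Maximum flow value: 61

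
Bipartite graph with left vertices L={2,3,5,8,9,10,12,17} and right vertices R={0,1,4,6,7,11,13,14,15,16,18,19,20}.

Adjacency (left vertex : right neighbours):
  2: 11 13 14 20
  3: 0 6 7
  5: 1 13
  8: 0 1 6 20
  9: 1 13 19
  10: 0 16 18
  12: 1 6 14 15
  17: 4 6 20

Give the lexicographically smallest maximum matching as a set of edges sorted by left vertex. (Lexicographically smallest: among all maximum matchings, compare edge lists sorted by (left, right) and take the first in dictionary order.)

|M| = 8 (so the lex-smallest maximum matching has 8 edges)
process left vertices in ascending order; for each, take the smallest-labelled available neighbour that still permits 8 edges overall, or leave it unmatched if none does
lex-smallest matching: {2-11, 3-0, 5-1, 8-6, 9-13, 10-16, 12-14, 17-4}

Lex-smallest maximum matching: {(2,11), (3,0), (5,1), (8,6), (9,13), (10,16), (12,14), (17,4)}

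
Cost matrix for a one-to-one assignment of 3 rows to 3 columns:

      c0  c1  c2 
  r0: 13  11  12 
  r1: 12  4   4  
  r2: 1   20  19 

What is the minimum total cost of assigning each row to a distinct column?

optimal assignment: row0→col1 (cost 11), row1→col2 (cost 4), row2→col0 (cost 1)
total = 11 + 4 + 1 = 16

Minimum assignment cost: 16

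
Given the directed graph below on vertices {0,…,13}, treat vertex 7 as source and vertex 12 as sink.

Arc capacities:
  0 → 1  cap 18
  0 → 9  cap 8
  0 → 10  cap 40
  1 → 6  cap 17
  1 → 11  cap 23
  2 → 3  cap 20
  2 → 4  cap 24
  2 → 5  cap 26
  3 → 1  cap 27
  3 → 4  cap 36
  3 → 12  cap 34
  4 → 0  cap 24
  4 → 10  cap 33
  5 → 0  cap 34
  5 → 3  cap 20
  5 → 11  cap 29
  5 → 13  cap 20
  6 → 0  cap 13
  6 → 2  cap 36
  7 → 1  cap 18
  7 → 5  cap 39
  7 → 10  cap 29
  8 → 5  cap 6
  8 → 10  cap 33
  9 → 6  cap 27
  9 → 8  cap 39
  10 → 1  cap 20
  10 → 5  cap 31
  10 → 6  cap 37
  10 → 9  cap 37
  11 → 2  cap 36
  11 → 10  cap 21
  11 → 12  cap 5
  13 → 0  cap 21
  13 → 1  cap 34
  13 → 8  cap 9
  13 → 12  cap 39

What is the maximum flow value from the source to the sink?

Maximum flow value: 59

augment #1: 7→1→11→12 bottleneck 5, total now 5
augment #2: 7→5→3→12 bottleneck 20, total now 25
augment #3: 7→5→13→12 bottleneck 19, total now 44
augment #4: 7→10→5→13→12 bottleneck 1, total now 45
augment #5: 7→1→6→2→3→12 bottleneck 13, total now 58
augment #6: 7→10→6→2→3→12 bottleneck 1, total now 59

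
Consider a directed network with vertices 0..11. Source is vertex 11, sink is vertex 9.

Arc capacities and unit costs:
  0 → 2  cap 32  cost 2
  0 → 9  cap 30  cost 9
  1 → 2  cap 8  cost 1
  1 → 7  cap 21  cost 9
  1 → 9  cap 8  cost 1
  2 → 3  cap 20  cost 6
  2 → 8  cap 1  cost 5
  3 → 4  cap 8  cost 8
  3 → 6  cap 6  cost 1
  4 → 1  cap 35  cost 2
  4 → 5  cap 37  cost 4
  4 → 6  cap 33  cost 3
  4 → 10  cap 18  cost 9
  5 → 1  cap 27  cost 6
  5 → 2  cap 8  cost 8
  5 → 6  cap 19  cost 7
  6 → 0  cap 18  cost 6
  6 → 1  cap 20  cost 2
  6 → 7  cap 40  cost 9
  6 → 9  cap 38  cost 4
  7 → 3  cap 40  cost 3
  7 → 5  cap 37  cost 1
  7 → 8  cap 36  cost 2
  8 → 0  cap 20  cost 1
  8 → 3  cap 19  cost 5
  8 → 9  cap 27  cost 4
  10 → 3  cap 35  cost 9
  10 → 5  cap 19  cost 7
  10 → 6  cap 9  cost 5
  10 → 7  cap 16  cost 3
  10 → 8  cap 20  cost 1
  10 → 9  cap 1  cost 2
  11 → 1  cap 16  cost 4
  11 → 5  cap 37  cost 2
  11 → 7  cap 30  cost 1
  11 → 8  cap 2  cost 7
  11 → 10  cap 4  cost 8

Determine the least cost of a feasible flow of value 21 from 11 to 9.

shortest-cost path #1: 11→1→9 push 8 @ unit cost 5 (adds 40)
shortest-cost path #2: 11→7→8→9 push 13 @ unit cost 7 (adds 91)
total cost = 131

Minimum cost for 21 units: 131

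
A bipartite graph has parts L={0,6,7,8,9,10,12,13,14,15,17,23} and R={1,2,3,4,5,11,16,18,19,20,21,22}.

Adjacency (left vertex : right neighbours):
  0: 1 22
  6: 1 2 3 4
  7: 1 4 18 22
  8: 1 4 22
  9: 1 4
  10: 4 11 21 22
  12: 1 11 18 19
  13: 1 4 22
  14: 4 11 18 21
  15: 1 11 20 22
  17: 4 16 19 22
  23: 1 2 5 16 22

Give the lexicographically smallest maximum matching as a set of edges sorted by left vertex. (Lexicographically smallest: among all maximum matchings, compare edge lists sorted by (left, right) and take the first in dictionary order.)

|M| = 11 (so the lex-smallest maximum matching has 11 edges)
process left vertices in ascending order; for each, take the smallest-labelled available neighbour that still permits 11 edges overall, or leave it unmatched if none does
lex-smallest matching: {0-1, 6-2, 7-18, 8-4, 10-11, 12-19, 13-22, 14-21, 15-20, 17-16, 23-5}

Lex-smallest maximum matching: {(0,1), (6,2), (7,18), (8,4), (10,11), (12,19), (13,22), (14,21), (15,20), (17,16), (23,5)}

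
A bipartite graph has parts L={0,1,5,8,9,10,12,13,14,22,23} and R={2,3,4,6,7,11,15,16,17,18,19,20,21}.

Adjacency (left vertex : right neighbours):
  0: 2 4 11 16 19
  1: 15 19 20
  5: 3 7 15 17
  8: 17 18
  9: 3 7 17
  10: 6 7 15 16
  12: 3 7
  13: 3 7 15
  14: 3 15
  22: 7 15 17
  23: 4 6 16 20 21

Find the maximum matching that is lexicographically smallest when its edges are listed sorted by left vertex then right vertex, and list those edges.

|M| = 9 (so the lex-smallest maximum matching has 9 edges)
process left vertices in ascending order; for each, take the smallest-labelled available neighbour that still permits 9 edges overall, or leave it unmatched if none does
lex-smallest matching: {0-2, 1-19, 5-3, 8-18, 9-7, 10-6, 13-15, 22-17, 23-4}

Lex-smallest maximum matching: {(0,2), (1,19), (5,3), (8,18), (9,7), (10,6), (13,15), (22,17), (23,4)}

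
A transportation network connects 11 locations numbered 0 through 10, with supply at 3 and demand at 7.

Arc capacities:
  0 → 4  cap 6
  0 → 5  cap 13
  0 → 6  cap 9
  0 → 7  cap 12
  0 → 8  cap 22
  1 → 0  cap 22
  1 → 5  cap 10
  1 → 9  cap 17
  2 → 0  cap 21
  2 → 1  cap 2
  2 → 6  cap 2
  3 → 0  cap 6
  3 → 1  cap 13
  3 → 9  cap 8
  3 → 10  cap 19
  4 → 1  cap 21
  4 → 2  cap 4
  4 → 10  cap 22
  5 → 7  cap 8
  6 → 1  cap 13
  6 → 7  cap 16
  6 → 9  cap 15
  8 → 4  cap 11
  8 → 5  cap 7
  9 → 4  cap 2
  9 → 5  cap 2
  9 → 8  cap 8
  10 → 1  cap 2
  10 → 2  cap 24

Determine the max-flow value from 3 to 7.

augment #1: 3→0→7 bottleneck 6, total now 6
augment #2: 3→1→0→7 bottleneck 6, total now 12
augment #3: 3→1→5→7 bottleneck 7, total now 19
augment #4: 3→9→5→7 bottleneck 1, total now 20
augment #5: 3→10→2→6→7 bottleneck 2, total now 22
augment #6: 3→10→1→0→6→7 bottleneck 2, total now 24
augment #7: 3→10→2→0→6→7 bottleneck 7, total now 31

Maximum flow value: 31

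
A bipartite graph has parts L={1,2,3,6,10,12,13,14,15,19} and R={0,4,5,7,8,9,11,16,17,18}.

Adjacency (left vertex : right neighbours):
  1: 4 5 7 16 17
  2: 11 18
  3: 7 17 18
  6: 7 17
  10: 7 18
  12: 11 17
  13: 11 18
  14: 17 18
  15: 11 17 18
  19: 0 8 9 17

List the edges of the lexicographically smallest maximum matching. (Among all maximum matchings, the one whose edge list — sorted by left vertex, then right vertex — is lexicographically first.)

|M| = 6 (so the lex-smallest maximum matching has 6 edges)
process left vertices in ascending order; for each, take the smallest-labelled available neighbour that still permits 6 edges overall, or leave it unmatched if none does
lex-smallest matching: {1-4, 2-11, 3-7, 6-17, 10-18, 19-0}

Lex-smallest maximum matching: {(1,4), (2,11), (3,7), (6,17), (10,18), (19,0)}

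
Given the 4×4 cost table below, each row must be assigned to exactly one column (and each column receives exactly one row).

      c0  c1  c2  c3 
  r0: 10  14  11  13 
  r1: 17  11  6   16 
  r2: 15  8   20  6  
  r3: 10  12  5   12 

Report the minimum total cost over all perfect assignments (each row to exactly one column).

optimal assignment: row0→col0 (cost 10), row1→col1 (cost 11), row2→col3 (cost 6), row3→col2 (cost 5)
total = 10 + 11 + 6 + 5 = 32

Minimum assignment cost: 32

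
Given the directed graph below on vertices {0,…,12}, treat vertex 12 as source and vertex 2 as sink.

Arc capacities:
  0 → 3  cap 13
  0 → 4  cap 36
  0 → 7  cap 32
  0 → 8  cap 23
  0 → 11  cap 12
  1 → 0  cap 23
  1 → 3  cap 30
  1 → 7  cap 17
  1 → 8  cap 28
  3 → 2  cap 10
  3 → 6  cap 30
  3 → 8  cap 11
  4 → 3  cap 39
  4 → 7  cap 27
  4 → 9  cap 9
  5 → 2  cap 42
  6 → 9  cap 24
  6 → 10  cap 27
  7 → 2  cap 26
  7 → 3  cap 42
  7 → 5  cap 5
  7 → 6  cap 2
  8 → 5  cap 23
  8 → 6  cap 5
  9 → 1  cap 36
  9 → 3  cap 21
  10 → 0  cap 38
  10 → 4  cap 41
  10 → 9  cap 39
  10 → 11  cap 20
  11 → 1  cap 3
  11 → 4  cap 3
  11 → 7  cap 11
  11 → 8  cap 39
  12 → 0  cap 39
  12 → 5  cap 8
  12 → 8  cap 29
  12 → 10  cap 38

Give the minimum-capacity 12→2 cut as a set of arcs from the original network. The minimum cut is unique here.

augment #1: 12→5→2 push 8
augment #2: 12→0→3→2 push 10
augment #3: 12→0→7→2 push 26
augment #4: 12→8→5→2 push 23
augment #5: 12→0→7→5→2 push 3
augment #6: 12→10→0→7→5→2 push 2
max flow = 72; residual-reachable set from 12 gives S-side
cut edges (S→T): {(3,2), (7,2), (7,5), (8,5), (12,5)} total cap 72

Min-cut arcs: {(3,2), (7,2), (7,5), (8,5), (12,5)} (total capacity 72)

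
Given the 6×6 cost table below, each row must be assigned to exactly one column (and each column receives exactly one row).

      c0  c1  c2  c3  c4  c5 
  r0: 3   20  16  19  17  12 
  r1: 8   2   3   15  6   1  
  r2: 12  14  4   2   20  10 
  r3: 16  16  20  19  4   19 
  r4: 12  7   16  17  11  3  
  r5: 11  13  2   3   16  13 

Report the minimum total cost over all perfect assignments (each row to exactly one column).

Minimum assignment cost: 16

optimal assignment: row0→col0 (cost 3), row1→col1 (cost 2), row2→col3 (cost 2), row3→col4 (cost 4), row4→col5 (cost 3), row5→col2 (cost 2)
total = 3 + 2 + 2 + 4 + 3 + 2 = 16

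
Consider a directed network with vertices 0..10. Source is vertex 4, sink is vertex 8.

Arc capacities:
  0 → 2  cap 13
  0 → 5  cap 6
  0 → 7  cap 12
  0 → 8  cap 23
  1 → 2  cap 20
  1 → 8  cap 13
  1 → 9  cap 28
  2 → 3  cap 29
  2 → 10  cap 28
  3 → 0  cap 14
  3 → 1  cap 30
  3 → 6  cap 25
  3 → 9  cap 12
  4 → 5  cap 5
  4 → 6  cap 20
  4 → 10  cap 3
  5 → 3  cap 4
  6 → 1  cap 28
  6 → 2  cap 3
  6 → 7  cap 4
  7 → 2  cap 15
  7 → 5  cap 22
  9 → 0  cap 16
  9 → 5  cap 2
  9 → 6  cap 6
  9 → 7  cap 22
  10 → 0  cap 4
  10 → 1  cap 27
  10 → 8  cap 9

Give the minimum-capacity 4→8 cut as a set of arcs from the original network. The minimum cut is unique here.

Min-cut arcs: {(4,6), (4,10), (5,3)} (total capacity 27)

augment #1: 4→10→8 push 3
augment #2: 4→6→1→8 push 13
augment #3: 4→5→3→0→8 push 4
augment #4: 4→6→2→10→8 push 3
augment #5: 4→6→1→2→10→8 push 3
augment #6: 4→6→1→9→0→8 push 1
max flow = 27; residual-reachable set from 4 gives S-side
cut edges (S→T): {(4,6), (4,10), (5,3)} total cap 27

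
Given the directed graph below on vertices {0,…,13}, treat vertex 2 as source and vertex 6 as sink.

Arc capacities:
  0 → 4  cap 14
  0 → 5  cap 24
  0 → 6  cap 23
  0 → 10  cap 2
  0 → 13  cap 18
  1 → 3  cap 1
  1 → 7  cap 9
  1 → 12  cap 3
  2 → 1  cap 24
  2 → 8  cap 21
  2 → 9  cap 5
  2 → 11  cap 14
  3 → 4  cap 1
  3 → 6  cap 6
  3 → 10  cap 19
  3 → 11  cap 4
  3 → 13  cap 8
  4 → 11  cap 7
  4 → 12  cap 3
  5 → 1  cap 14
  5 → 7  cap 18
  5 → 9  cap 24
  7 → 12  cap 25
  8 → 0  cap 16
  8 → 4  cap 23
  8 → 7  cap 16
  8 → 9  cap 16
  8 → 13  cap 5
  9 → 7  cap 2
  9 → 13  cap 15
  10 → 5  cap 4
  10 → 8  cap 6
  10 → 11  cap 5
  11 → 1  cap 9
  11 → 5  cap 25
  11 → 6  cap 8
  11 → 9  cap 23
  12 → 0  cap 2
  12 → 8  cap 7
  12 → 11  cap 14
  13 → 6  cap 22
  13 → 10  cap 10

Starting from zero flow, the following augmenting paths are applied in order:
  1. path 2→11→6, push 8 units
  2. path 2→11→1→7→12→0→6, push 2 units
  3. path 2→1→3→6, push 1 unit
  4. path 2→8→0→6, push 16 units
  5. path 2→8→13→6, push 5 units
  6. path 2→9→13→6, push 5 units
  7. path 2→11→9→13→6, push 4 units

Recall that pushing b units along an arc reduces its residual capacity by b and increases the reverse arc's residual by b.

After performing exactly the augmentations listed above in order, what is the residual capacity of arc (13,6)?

after path 1 (2→11→6, push 8): res(13,6)=22
after path 2 (2→11→1→7→12→0→6, push 2): res(13,6)=22
after path 3 (2→1→3→6, push 1): res(13,6)=22
after path 4 (2→8→0→6, push 16): res(13,6)=22
after path 5 (2→8→13→6, push 5): res(13,6)=17
after path 6 (2→9→13→6, push 5): res(13,6)=12
after path 7 (2→11→9→13→6, push 4): res(13,6)=8

Residual capacity of (13,6): 8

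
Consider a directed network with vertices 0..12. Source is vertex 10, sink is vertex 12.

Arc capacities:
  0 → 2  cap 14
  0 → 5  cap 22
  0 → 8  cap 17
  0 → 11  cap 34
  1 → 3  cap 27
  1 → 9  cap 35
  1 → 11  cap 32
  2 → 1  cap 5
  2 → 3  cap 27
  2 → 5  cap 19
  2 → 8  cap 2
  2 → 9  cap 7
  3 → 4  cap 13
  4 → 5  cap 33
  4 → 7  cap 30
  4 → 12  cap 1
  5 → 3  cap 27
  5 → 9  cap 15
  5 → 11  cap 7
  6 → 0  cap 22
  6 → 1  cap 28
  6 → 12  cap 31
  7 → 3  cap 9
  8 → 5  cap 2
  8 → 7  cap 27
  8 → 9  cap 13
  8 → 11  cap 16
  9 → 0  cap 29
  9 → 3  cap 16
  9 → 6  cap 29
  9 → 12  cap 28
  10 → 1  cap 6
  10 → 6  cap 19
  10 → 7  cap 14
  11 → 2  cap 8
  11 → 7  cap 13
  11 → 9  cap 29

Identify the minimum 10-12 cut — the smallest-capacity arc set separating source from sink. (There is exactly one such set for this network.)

Min-cut arcs: {(7,3), (10,1), (10,6)} (total capacity 34)

augment #1: 10→6→12 push 19
augment #2: 10→1→9→12 push 6
augment #3: 10→7→3→4→12 push 1
augment #4: 10→7→3→4→5→9→12 push 8
max flow = 34; residual-reachable set from 10 gives S-side
cut edges (S→T): {(7,3), (10,1), (10,6)} total cap 34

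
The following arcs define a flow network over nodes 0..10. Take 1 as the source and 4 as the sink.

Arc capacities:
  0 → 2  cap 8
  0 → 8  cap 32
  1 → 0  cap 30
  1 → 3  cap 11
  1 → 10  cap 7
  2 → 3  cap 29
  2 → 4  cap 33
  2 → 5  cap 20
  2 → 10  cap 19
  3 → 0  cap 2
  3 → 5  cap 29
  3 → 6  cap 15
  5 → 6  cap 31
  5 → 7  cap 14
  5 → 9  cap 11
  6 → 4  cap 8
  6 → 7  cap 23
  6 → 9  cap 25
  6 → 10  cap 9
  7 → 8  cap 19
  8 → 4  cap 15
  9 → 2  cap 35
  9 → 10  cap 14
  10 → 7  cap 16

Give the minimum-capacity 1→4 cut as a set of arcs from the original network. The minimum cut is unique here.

Min-cut arcs: {(0,2), (1,3), (8,4)} (total capacity 34)

augment #1: 1→0→2→4 push 8
augment #2: 1→0→8→4 push 15
augment #3: 1→3→6→4 push 8
augment #4: 1→3→5→9→2→4 push 3
max flow = 34; residual-reachable set from 1 gives S-side
cut edges (S→T): {(0,2), (1,3), (8,4)} total cap 34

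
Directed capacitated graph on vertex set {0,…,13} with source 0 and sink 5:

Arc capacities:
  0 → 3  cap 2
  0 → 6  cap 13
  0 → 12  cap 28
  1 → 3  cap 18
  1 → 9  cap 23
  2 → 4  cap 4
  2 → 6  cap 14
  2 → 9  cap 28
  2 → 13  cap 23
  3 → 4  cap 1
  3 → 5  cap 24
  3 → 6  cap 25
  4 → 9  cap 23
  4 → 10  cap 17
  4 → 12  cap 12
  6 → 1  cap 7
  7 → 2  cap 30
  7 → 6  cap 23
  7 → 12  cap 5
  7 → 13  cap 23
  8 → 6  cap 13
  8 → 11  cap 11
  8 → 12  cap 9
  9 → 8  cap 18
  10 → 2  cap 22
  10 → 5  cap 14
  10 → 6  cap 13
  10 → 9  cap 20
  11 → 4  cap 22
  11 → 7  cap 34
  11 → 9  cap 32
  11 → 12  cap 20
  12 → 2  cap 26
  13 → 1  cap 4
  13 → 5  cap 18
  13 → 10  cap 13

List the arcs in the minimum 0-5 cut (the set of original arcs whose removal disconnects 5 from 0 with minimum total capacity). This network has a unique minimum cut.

Min-cut arcs: {(0,3), (6,1), (12,2)} (total capacity 35)

augment #1: 0→3→5 push 2
augment #2: 0→6→1→3→5 push 7
augment #3: 0→12→2→13→5 push 18
augment #4: 0→12→2→4→10→5 push 4
augment #5: 0→12→2→13→10→5 push 4
max flow = 35; residual-reachable set from 0 gives S-side
cut edges (S→T): {(0,3), (6,1), (12,2)} total cap 35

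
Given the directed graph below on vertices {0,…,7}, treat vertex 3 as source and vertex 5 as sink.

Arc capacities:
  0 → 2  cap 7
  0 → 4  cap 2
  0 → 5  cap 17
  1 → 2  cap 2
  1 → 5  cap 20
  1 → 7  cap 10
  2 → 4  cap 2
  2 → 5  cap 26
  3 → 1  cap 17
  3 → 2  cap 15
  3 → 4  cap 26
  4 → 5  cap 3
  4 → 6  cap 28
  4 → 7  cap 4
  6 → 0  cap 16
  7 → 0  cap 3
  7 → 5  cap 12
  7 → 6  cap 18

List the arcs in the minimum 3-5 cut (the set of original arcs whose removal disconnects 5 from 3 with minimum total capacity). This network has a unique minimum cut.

Min-cut arcs: {(3,1), (3,2), (4,5), (4,7), (6,0)} (total capacity 55)

augment #1: 3→1→5 push 17
augment #2: 3→2→5 push 15
augment #3: 3→4→5 push 3
augment #4: 3→4→7→5 push 4
augment #5: 3→4→6→0→5 push 16
max flow = 55; residual-reachable set from 3 gives S-side
cut edges (S→T): {(3,1), (3,2), (4,5), (4,7), (6,0)} total cap 55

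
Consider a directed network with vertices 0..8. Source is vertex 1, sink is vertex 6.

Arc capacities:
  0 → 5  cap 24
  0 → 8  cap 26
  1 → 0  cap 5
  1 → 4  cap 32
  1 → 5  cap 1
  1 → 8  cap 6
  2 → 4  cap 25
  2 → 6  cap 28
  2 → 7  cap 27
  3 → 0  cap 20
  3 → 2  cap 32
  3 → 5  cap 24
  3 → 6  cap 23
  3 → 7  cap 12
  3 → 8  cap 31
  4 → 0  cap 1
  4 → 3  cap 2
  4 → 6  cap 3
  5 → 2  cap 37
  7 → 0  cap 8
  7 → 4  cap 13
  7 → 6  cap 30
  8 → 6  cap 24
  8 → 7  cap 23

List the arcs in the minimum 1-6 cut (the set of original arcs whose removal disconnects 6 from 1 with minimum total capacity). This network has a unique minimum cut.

augment #1: 1→4→6 push 3
augment #2: 1→8→6 push 6
augment #3: 1→0→8→6 push 5
augment #4: 1→4→3→6 push 2
augment #5: 1→5→2→6 push 1
augment #6: 1→4→0→8→6 push 1
max flow = 18; residual-reachable set from 1 gives S-side
cut edges (S→T): {(1,0), (1,5), (1,8), (4,0), (4,3), (4,6)} total cap 18

Min-cut arcs: {(1,0), (1,5), (1,8), (4,0), (4,3), (4,6)} (total capacity 18)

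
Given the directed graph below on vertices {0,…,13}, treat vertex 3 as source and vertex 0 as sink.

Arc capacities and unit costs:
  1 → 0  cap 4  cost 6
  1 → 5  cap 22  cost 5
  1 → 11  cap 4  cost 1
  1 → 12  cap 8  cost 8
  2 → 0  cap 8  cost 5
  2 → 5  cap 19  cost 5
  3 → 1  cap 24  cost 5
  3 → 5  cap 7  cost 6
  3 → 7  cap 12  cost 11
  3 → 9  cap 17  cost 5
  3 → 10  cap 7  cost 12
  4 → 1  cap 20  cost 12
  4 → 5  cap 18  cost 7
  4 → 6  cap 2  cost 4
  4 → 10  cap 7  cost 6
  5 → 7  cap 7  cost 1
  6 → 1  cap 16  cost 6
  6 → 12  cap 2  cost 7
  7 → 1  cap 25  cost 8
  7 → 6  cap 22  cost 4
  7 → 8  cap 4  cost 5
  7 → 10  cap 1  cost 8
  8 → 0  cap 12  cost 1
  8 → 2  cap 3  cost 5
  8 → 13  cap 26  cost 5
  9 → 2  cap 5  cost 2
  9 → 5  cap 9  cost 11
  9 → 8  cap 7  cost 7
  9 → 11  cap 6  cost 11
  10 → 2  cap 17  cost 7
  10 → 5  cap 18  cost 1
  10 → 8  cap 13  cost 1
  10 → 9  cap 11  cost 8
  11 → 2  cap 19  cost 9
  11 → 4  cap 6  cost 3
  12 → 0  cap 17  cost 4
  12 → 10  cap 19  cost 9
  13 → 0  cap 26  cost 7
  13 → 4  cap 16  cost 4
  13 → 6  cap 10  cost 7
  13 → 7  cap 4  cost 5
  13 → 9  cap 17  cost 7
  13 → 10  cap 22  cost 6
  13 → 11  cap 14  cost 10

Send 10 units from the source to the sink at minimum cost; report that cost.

Minimum cost for 10 units: 117

shortest-cost path #1: 3→1→0 push 4 @ unit cost 11 (adds 44)
shortest-cost path #2: 3→9→2→0 push 5 @ unit cost 12 (adds 60)
shortest-cost path #3: 3→5→7→8→0 push 1 @ unit cost 13 (adds 13)
total cost = 117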